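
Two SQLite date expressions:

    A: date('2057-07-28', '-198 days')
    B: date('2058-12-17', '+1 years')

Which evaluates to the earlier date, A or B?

A = 2057-01-11.
B = 2059-12-17.
A is earlier.

A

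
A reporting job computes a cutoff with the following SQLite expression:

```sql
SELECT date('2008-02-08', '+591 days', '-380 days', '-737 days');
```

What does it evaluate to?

2006-08-31

Applying '+591 days' to 2008-02-08: counting 591 days forward gives 2009-09-21.
Applying '-380 days' to 2009-09-21: counting 380 days back gives 2008-09-06.
Applying '-737 days' to 2008-09-06: counting 737 days back gives 2006-08-31.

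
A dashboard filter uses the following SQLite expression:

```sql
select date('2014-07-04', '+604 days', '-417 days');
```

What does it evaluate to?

Applying '+604 days' to 2014-07-04: counting 604 days forward gives 2016-02-28.
Applying '-417 days' to 2016-02-28: counting 417 days back gives 2015-01-07.

2015-01-07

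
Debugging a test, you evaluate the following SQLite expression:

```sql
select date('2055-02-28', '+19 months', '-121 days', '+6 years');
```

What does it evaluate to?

2062-05-30

Adding +19 months to 2055-02-28 gives 2056-09-28.
Applying '-121 days' to 2056-09-28: counting 121 days back gives 2056-05-30.
Adding +6 years to 2056-05-30 gives 2062-05-30.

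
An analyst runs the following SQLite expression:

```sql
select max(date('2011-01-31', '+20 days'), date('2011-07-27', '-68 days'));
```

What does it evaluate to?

date('2011-01-31', '+20 days') → 2011-02-20.
date('2011-07-27', '-68 days') → 2011-05-20.
Later of the two is 2011-05-20.

2011-05-20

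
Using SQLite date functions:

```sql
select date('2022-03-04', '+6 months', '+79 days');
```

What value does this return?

2022-11-22

Adding +6 months to 2022-03-04 gives 2022-09-04.
Applying '+79 days' to 2022-09-04: counting 79 days forward gives 2022-11-22.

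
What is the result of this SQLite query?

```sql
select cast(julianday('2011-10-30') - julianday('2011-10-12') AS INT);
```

Both dates are in October 2011: 30 − 12 = 18.

18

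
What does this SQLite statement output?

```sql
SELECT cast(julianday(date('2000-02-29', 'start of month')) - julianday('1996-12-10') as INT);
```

`start of month` rewinds 2000-02-29 to 2000-02-01.
21 days remain in December 1996 after the 10th (31 − 10).
Full months from January 1997 through January 2000 contribute their day counts.
Then 1 day into February 2000.
Total: 21 + 31 + 28 + 31 + 30 + 31 + 30 + 31 + 31 + 30 + 31 + 30 + 31 + 31 + 28 + 31 + 30 + 31 + 30 + 31 + 31 + 30 + 31 + 30 + 31 + 31 + 28 + 31 + 30 + 31 + 30 + 31 + 31 + 30 + 31 + 30 + 31 + 31 + 1 = 1148.

1148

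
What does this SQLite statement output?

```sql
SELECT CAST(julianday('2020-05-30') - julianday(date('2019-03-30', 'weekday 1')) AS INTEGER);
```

`weekday 1` advances to the next Monday; 2019-03-30 is a Saturday, so it moves forward to 2019-04-01.
29 days remain in April 2019 after the 1st (30 − 1).
Full months from May 2019 through April 2020 contribute their day counts.
Then 30 days into May 2020.
Total: 29 + 31 + 30 + 31 + 31 + 30 + 31 + 30 + 31 + 31 + 29 + 31 + 30 + 30 = 425.

425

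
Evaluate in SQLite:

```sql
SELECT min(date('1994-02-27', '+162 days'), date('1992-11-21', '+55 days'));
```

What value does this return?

date('1994-02-27', '+162 days') → 1994-08-08.
date('1992-11-21', '+55 days') → 1993-01-15.
Earlier of the two is 1993-01-15.

1993-01-15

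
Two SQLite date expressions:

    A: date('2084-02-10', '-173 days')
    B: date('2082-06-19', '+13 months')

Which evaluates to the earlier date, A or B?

B

A = 2083-08-21.
B = 2083-07-19.
B is earlier.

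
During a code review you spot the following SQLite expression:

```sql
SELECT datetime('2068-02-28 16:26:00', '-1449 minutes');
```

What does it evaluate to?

2068-02-27 16:17:00

1449 minutes = 24h 9m; -1449 minutes from 2068-02-28 16:26:00 is 2068-02-27 16:17:00 (crosses midnight).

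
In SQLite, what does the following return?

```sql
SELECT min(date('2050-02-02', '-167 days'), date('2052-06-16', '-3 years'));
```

2049-06-16

date('2050-02-02', '-167 days') → 2049-08-19.
date('2052-06-16', '-3 years') → 2049-06-16.
Earlier of the two is 2049-06-16.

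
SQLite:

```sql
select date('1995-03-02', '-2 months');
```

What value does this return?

Adding -2 months to 1995-03-02 gives 1995-01-02.

1995-01-02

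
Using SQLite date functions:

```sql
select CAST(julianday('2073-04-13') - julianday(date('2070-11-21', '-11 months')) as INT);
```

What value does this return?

1209

Adding -11 months to 2070-11-21 gives 2069-12-21.
10 days remain in December 2069 after the 21st (31 − 21).
Full months from January 2070 through March 2073 contribute their day counts.
Then 13 days into April 2073.
Total: 10 + 31 + 28 + 31 + 30 + 31 + 30 + 31 + 31 + 30 + 31 + 30 + 31 + 31 + 28 + 31 + 30 + 31 + 30 + 31 + 31 + 30 + 31 + 30 + 31 + 31 + 29 + 31 + 30 + 31 + 30 + 31 + 31 + 30 + 31 + 30 + 31 + 31 + 28 + 31 + 13 = 1209.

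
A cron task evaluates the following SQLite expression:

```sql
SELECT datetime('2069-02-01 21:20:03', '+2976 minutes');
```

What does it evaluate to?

2069-02-03 22:56:03

2976 minutes = 49h 36m; +2976 minutes from 2069-02-01 21:20:03 is 2069-02-03 22:56:03 (crosses midnight).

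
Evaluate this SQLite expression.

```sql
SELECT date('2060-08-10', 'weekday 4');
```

2060-08-12

`weekday 4` advances to the next Thursday; 2060-08-10 is a Tuesday, so it moves forward to 2060-08-12.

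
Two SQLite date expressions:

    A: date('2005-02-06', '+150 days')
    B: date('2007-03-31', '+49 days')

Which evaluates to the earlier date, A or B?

A = 2005-07-06.
B = 2007-05-19.
A is earlier.

A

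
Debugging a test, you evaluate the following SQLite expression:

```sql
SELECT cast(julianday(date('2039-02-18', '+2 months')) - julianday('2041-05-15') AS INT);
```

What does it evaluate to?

-758

Adding +2 months to 2039-02-18 gives 2039-04-18.
12 days remain in April 2039 after the 18th (30 − 18).
Full months from May 2039 through April 2041 contribute their day counts.
Then 15 days into May 2041.
Total: 12 + 31 + 30 + 31 + 31 + 30 + 31 + 30 + 31 + 31 + 29 + 31 + 30 + 31 + 30 + 31 + 31 + 30 + 31 + 30 + 31 + 31 + 28 + 31 + 30 + 15 = 758.
The subtraction is earlier − later, so the result is −758 → -758.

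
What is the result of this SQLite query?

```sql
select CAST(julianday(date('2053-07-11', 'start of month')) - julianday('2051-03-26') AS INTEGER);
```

828

`start of month` rewinds 2053-07-11 to 2053-07-01.
5 days remain in March 2051 after the 26th (31 − 26).
Full months from April 2051 through June 2053 contribute their day counts.
Then 1 day into July 2053.
Total: 5 + 30 + 31 + 30 + 31 + 31 + 30 + 31 + 30 + 31 + 31 + 29 + 31 + 30 + 31 + 30 + 31 + 31 + 30 + 31 + 30 + 31 + 31 + 28 + 31 + 30 + 31 + 30 + 1 = 828.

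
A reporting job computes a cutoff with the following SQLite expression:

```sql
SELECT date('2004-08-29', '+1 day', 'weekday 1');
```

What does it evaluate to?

2004-08-30

Advancing 1 more day within August lands on 2004-08-30.
`weekday 1` advances to the next Monday; 2004-08-30 is already a Monday, so it stays at 2004-08-30.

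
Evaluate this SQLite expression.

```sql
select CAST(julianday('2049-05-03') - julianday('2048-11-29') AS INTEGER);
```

155

1 day remains in November 2048 after the 29th (30 − 29).
December 2048: 31 days.
January 2049: 31 days.
February 2049: 28 days.
March 2049: 31 days.
April 2049: 30 days.
Then 3 days into May 2049.
Total: 1 + 31 + 31 + 28 + 31 + 30 + 3 = 155.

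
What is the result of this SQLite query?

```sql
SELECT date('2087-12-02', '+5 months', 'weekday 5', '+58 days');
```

2088-07-04

Adding +5 months to 2087-12-02 gives 2088-05-02.
`weekday 5` advances to the next Friday; 2088-05-02 is a Sunday, so it moves forward to 2088-05-07.
Applying '+58 days' to 2088-05-07: counting 58 days forward gives 2088-07-04.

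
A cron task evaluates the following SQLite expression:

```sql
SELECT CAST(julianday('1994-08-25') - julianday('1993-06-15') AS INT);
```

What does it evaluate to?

15 days remain in June 1993 after the 15th (30 − 15).
Full months from July 1993 through July 1994 contribute their day counts.
Then 25 days into August 1994.
Total: 15 + 31 + 31 + 30 + 31 + 30 + 31 + 31 + 28 + 31 + 30 + 31 + 30 + 31 + 25 = 436.

436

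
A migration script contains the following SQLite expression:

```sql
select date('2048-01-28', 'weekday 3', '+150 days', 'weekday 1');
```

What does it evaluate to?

2048-06-29

`weekday 3` advances to the next Wednesday; 2048-01-28 is a Tuesday, so it moves forward to 2048-01-29.
Applying '+150 days' to 2048-01-29: counting 150 days forward gives 2048-06-27.
`weekday 1` advances to the next Monday; 2048-06-27 is a Saturday, so it moves forward to 2048-06-29.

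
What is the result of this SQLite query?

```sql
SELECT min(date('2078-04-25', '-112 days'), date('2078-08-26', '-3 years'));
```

2075-08-26

date('2078-04-25', '-112 days') → 2078-01-03.
date('2078-08-26', '-3 years') → 2075-08-26.
Earlier of the two is 2075-08-26.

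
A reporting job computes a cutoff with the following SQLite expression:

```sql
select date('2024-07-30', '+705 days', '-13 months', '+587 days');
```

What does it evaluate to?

2027-01-13

Applying '+705 days' to 2024-07-30: counting 705 days forward gives 2026-07-05.
Adding -13 months to 2026-07-05 gives 2025-06-05.
Applying '+587 days' to 2025-06-05: counting 587 days forward gives 2027-01-13.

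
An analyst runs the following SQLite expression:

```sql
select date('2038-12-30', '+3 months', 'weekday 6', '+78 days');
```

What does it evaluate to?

Adding +3 months to 2038-12-30 gives 2039-03-30.
`weekday 6` advances to the next Saturday; 2039-03-30 is a Wednesday, so it moves forward to 2039-04-02.
Applying '+78 days' to 2039-04-02: counting 78 days forward gives 2039-06-19.

2039-06-19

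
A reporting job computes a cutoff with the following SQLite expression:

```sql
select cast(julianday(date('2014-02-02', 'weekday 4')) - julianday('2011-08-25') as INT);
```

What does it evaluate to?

`weekday 4` advances to the next Thursday; 2014-02-02 is a Sunday, so it moves forward to 2014-02-06.
6 days remain in August 2011 after the 25th (31 − 25).
Full months from September 2011 through January 2014 contribute their day counts.
Then 6 days into February 2014.
Total: 6 + 30 + 31 + 30 + 31 + 31 + 29 + 31 + 30 + 31 + 30 + 31 + 31 + 30 + 31 + 30 + 31 + 31 + 28 + 31 + 30 + 31 + 30 + 31 + 31 + 30 + 31 + 30 + 31 + 31 + 6 = 896.

896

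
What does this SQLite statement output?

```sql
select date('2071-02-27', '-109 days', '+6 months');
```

Applying '-109 days' to 2071-02-27: counting 109 days back gives 2070-11-10.
Adding +6 months to 2070-11-10 gives 2071-05-10.

2071-05-10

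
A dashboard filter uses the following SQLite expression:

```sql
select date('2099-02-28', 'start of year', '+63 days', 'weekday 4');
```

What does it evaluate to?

2099-03-05

`start of year` rewinds 2099-02-28 to 2099-01-01.
Applying '+63 days' to 2099-01-01: counting 63 days forward gives 2099-03-05.
`weekday 4` advances to the next Thursday; 2099-03-05 is already a Thursday, so it stays at 2099-03-05.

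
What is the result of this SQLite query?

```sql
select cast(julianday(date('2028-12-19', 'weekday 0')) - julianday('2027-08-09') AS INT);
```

`weekday 0` advances to the next Sunday; 2028-12-19 is a Tuesday, so it moves forward to 2028-12-24.
22 days remain in August 2027 after the 9th (31 − 9).
Full months from September 2027 through November 2028 contribute their day counts.
Then 24 days into December 2028.
Total: 22 + 30 + 31 + 30 + 31 + 31 + 29 + 31 + 30 + 31 + 30 + 31 + 31 + 30 + 31 + 30 + 24 = 503.

503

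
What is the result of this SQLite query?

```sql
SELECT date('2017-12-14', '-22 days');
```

Going back 14 days from 2017-12-14 reaches 2017-11-30 (last day of November, 30 days).
Going back 8 days within November lands on 2017-11-22.

2017-11-22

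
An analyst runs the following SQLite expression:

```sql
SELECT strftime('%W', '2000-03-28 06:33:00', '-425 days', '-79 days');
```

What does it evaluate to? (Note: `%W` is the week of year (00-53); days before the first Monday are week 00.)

45

First apply '-425 days', '-79 days': 2000-03-28 06:33:00 → 1998-11-10 06:33:00.
1998-11-10 is a Tuesday. SQLite's %W counts Mondays since the year started; the result is 45.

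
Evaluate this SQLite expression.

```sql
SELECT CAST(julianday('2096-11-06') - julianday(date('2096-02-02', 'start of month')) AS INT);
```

279

`start of month` rewinds 2096-02-02 to 2096-02-01.
28 days remain in February 2096 after the 1st (29 − 1).
Full months from March 2096 through October 2096 contribute their day counts.
Then 6 days into November 2096.
Total: 28 + 31 + 30 + 31 + 30 + 31 + 31 + 30 + 31 + 6 = 279.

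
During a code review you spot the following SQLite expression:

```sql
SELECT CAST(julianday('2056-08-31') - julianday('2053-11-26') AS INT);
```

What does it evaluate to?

1009

4 days remain in November 2053 after the 26th (30 − 26).
Full months from December 2053 through July 2056 contribute their day counts.
Then 31 days into August 2056.
Total: 4 + 31 + 31 + 28 + 31 + 30 + 31 + 30 + 31 + 31 + 30 + 31 + 30 + 31 + 31 + 28 + 31 + 30 + 31 + 30 + 31 + 31 + 30 + 31 + 30 + 31 + 31 + 29 + 31 + 30 + 31 + 30 + 31 + 31 = 1009.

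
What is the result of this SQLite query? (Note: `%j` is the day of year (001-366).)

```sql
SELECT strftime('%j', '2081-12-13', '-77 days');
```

First apply '-77 days': 2081-12-13 → 2081-09-27.
Day-of-year for 2081-09-27: days since 2081-01-01 inclusive = 270, zero-padded to 270.

270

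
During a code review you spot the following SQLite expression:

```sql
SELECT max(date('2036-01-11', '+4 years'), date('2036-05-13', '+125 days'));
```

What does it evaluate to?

date('2036-01-11', '+4 years') → 2040-01-11.
date('2036-05-13', '+125 days') → 2036-09-15.
Later of the two is 2040-01-11.

2040-01-11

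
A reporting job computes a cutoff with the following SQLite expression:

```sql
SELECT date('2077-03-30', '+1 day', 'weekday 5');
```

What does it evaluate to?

2077-04-02

Advancing 1 more day within March lands on 2077-03-31.
`weekday 5` advances to the next Friday; 2077-03-31 is a Wednesday, so it moves forward to 2077-04-02.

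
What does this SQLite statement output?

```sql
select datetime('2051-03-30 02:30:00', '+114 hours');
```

2051-04-03 20:30:00

+114 hours from 2051-03-30 02:30:00 is 2051-04-03 20:30:00 (crosses midnight).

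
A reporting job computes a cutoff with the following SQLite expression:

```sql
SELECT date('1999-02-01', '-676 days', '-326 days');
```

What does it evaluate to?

1996-05-05

Applying '-676 days' to 1999-02-01: counting 676 days back gives 1997-03-27.
Applying '-326 days' to 1997-03-27: counting 326 days back gives 1996-05-05.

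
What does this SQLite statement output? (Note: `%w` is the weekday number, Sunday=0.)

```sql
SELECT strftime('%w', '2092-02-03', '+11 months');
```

First apply '+11 months': 2092-02-03 → 2093-01-03.
2093-01-03 is a Saturday; with Sunday=0 that is 6.

6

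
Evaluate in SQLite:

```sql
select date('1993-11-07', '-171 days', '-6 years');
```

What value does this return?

Applying '-171 days' to 1993-11-07: counting 171 days back gives 1993-05-20.
Adding -6 years to 1993-05-20 gives 1987-05-20.

1987-05-20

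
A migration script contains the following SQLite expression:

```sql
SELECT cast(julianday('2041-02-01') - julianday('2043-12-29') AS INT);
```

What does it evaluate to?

27 days remain in February 2041 after the 1st (28 − 1).
Full months from March 2041 through November 2043 contribute their day counts.
Then 29 days into December 2043.
Total: 27 + 31 + 30 + 31 + 30 + 31 + 31 + 30 + 31 + 30 + 31 + 31 + 28 + 31 + 30 + 31 + 30 + 31 + 31 + 30 + 31 + 30 + 31 + 31 + 28 + 31 + 30 + 31 + 30 + 31 + 31 + 30 + 31 + 30 + 29 = 1061.
The subtraction is earlier − later, so the result is −1061 → -1061.

-1061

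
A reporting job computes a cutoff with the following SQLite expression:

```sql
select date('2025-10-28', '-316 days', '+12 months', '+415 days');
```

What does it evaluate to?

2027-02-04

Applying '-316 days' to 2025-10-28: counting 316 days back gives 2024-12-16.
Adding +12 months to 2024-12-16 gives 2025-12-16.
Applying '+415 days' to 2025-12-16: counting 415 days forward gives 2027-02-04.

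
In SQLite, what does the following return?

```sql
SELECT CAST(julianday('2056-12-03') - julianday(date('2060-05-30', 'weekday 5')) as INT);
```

-1279

`weekday 5` advances to the next Friday; 2060-05-30 is a Sunday, so it moves forward to 2060-06-04.
28 days remain in December 2056 after the 3rd (31 − 3).
Full months from January 2057 through May 2060 contribute their day counts.
Then 4 days into June 2060.
Total: 28 + 31 + 28 + 31 + 30 + 31 + 30 + 31 + 31 + 30 + 31 + 30 + 31 + 31 + 28 + 31 + 30 + 31 + 30 + 31 + 31 + 30 + 31 + 30 + 31 + 31 + 28 + 31 + 30 + 31 + 30 + 31 + 31 + 30 + 31 + 30 + 31 + 31 + 29 + 31 + 30 + 31 + 4 = 1279.
The subtraction is earlier − later, so the result is −1279 → -1279.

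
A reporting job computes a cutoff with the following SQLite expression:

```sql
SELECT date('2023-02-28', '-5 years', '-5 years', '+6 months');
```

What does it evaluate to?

2013-08-28

Adding -5 years to 2023-02-28 gives 2018-02-28.
Adding -5 years to 2018-02-28 gives 2013-02-28.
Adding +6 months to 2013-02-28 gives 2013-08-28.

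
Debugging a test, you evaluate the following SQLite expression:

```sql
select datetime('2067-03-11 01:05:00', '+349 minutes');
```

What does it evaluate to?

2067-03-11 06:54:00

349 minutes = 5h 49m; +349 minutes from 2067-03-11 01:05:00 is 2067-03-11 06:54:00.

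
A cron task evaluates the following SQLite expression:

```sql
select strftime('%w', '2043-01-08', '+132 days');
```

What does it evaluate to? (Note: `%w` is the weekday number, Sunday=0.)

First apply '+132 days': 2043-01-08 → 2043-05-20.
2043-05-20 is a Wednesday; with Sunday=0 that is 3.

3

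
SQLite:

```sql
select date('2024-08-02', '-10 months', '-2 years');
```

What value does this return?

2021-10-02

Adding -10 months to 2024-08-02 gives 2023-10-02.
Adding -2 years to 2023-10-02 gives 2021-10-02.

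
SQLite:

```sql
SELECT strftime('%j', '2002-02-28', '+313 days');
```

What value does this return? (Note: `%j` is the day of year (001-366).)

007

First apply '+313 days': 2002-02-28 → 2003-01-07.
Day-of-year for 2003-01-07: days since 2003-01-01 inclusive = 7, zero-padded to 007.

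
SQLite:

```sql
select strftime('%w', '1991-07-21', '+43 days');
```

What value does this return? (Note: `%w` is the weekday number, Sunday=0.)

1

First apply '+43 days': 1991-07-21 → 1991-09-02.
1991-09-02 is a Monday; with Sunday=0 that is 1.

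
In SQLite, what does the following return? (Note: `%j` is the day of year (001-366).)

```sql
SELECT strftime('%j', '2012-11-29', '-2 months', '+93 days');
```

First apply '-2 months', '+93 days': 2012-11-29 → 2012-12-31.
Day-of-year for 2012-12-31: days since 2012-01-01 inclusive = 366, zero-padded to 366.

366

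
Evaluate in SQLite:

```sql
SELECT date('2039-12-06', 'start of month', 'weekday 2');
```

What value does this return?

`start of month` rewinds 2039-12-06 to 2039-12-01.
`weekday 2` advances to the next Tuesday; 2039-12-01 is a Thursday, so it moves forward to 2039-12-06.

2039-12-06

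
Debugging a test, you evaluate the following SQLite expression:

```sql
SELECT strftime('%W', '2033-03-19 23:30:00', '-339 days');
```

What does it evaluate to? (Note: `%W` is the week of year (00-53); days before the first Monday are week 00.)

15

First apply '-339 days': 2033-03-19 23:30:00 → 2032-04-14 23:30:00.
2032-04-14 is a Wednesday. SQLite's %W counts Mondays since the year started; the result is 15.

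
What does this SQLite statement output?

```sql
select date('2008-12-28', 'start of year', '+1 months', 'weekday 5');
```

2008-02-01

`start of year` rewinds 2008-12-28 to 2008-01-01.
Adding +1 month to 2008-01-01 gives 2008-02-01.
`weekday 5` advances to the next Friday; 2008-02-01 is already a Friday, so it stays at 2008-02-01.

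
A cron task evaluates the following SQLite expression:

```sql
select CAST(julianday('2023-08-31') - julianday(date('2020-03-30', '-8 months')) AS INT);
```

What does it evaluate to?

1493

Adding -8 months to 2020-03-30 gives 2019-07-30.
1 day remains in July 2019 after the 30th (31 − 30).
Full months from August 2019 through July 2023 contribute their day counts.
Then 31 days into August 2023.
Total: 1 + 31 + 30 + 31 + 30 + 31 + 31 + 29 + 31 + 30 + 31 + 30 + 31 + 31 + 30 + 31 + 30 + 31 + 31 + 28 + 31 + 30 + 31 + 30 + 31 + 31 + 30 + 31 + 30 + 31 + 31 + 28 + 31 + 30 + 31 + 30 + 31 + 31 + 30 + 31 + 30 + 31 + 31 + 28 + 31 + 30 + 31 + 30 + 31 + 31 = 1493.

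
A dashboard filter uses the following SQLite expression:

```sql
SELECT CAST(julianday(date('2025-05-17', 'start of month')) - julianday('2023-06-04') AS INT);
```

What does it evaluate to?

`start of month` rewinds 2025-05-17 to 2025-05-01.
26 days remain in June 2023 after the 4th (30 − 4).
Full months from July 2023 through April 2025 contribute their day counts.
Then 1 day into May 2025.
Total: 26 + 31 + 31 + 30 + 31 + 30 + 31 + 31 + 29 + 31 + 30 + 31 + 30 + 31 + 31 + 30 + 31 + 30 + 31 + 31 + 28 + 31 + 30 + 1 = 697.

697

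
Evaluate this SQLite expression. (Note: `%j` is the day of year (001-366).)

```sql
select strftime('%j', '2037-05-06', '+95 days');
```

First apply '+95 days': 2037-05-06 → 2037-08-09.
Day-of-year for 2037-08-09: days since 2037-01-01 inclusive = 221, zero-padded to 221.

221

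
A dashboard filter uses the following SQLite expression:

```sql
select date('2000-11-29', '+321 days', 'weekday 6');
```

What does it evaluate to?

2001-10-20

Applying '+321 days' to 2000-11-29: counting 321 days forward gives 2001-10-16.
`weekday 6` advances to the next Saturday; 2001-10-16 is a Tuesday, so it moves forward to 2001-10-20.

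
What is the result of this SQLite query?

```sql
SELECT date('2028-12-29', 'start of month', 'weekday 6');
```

`start of month` rewinds 2028-12-29 to 2028-12-01.
`weekday 6` advances to the next Saturday; 2028-12-01 is a Friday, so it moves forward to 2028-12-02.

2028-12-02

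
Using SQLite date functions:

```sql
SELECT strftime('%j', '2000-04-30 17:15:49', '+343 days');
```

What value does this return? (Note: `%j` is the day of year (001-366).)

098

First apply '+343 days': 2000-04-30 17:15:49 → 2001-04-08 17:15:49.
Day-of-year for 2001-04-08: days since 2001-01-01 inclusive = 98, zero-padded to 098.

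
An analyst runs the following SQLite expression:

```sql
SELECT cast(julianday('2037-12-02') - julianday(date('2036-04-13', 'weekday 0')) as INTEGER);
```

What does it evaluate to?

`weekday 0` advances to the next Sunday; 2036-04-13 is already a Sunday, so it stays at 2036-04-13.
17 days remain in April 2036 after the 13th (30 − 13).
Full months from May 2036 through November 2037 contribute their day counts.
Then 2 days into December 2037.
Total: 17 + 31 + 30 + 31 + 31 + 30 + 31 + 30 + 31 + 31 + 28 + 31 + 30 + 31 + 30 + 31 + 31 + 30 + 31 + 30 + 2 = 598.

598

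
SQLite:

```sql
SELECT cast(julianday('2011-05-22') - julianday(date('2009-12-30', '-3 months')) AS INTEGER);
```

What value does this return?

Adding -3 months to 2009-12-30 gives 2009-09-30.
0 days remain in September 2009 after the 30th (30 − 30).
Full months from October 2009 through April 2011 contribute their day counts.
Then 22 days into May 2011.
Total: 0 + 31 + 30 + 31 + 31 + 28 + 31 + 30 + 31 + 30 + 31 + 31 + 30 + 31 + 30 + 31 + 31 + 28 + 31 + 30 + 22 = 599.

599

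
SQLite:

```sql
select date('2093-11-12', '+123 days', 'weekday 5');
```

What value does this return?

Applying '+123 days' to 2093-11-12: counting 123 days forward gives 2094-03-15.
`weekday 5` advances to the next Friday; 2094-03-15 is a Monday, so it moves forward to 2094-03-19.

2094-03-19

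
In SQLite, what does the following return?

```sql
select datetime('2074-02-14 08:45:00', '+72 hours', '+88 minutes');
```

2074-02-17 10:13:00

+72 hours from 2074-02-14 08:45:00 is 2074-02-17 08:45:00 (crosses midnight).
88 minutes = 1h 28m; +88 minutes from 2074-02-17 08:45:00 is 2074-02-17 10:13:00.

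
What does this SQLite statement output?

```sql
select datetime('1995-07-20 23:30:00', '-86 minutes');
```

86 minutes = 1h 26m; -86 minutes from 1995-07-20 23:30:00 is 1995-07-20 22:04:00.

1995-07-20 22:04:00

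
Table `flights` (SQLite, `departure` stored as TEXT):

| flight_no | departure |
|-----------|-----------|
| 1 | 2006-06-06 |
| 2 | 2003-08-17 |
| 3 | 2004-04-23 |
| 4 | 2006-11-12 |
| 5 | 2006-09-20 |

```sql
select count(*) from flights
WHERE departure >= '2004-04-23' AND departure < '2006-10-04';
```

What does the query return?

3

Rows in [2004-04-23, 2006-10-04): 2006-06-06, 2004-04-23, 2006-09-20 → 3 rows.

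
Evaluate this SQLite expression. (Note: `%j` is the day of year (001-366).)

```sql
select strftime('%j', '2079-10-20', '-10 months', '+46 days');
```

First apply '-10 months', '+46 days': 2079-10-20 → 2079-02-04.
Day-of-year for 2079-02-04: days since 2079-01-01 inclusive = 35, zero-padded to 035.

035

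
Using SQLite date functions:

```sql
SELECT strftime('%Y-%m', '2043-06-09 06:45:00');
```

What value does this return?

`%Y-%m` extracts the year-month: 2043-06.

2043-06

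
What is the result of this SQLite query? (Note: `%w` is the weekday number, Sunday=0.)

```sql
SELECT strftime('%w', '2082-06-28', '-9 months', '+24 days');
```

First apply '-9 months', '+24 days': 2082-06-28 → 2081-10-22.
2081-10-22 is a Wednesday; with Sunday=0 that is 3.

3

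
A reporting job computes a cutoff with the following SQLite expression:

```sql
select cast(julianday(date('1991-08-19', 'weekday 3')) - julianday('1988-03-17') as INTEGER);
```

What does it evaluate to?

1252

`weekday 3` advances to the next Wednesday; 1991-08-19 is a Monday, so it moves forward to 1991-08-21.
14 days remain in March 1988 after the 17th (31 − 17).
Full months from April 1988 through July 1991 contribute their day counts.
Then 21 days into August 1991.
Total: 14 + 30 + 31 + 30 + 31 + 31 + 30 + 31 + 30 + 31 + 31 + 28 + 31 + 30 + 31 + 30 + 31 + 31 + 30 + 31 + 30 + 31 + 31 + 28 + 31 + 30 + 31 + 30 + 31 + 31 + 30 + 31 + 30 + 31 + 31 + 28 + 31 + 30 + 31 + 30 + 31 + 21 = 1252.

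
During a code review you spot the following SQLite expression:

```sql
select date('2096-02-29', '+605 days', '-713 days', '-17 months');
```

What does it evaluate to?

2094-06-13

Applying '+605 days' to 2096-02-29: counting 605 days forward gives 2097-10-26.
Applying '-713 days' to 2097-10-26: counting 713 days back gives 2095-11-13.
Adding -17 months to 2095-11-13 gives 2094-06-13.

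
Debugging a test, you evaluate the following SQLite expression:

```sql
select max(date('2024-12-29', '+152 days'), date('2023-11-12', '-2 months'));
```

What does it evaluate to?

2025-05-30

date('2024-12-29', '+152 days') → 2025-05-30.
date('2023-11-12', '-2 months') → 2023-09-12.
Later of the two is 2025-05-30.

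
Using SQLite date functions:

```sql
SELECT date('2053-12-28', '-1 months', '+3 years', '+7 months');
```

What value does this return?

Adding -1 month to 2053-12-28 gives 2053-11-28.
Adding +3 years to 2053-11-28 gives 2056-11-28.
Adding +7 months to 2056-11-28 gives 2057-06-28.

2057-06-28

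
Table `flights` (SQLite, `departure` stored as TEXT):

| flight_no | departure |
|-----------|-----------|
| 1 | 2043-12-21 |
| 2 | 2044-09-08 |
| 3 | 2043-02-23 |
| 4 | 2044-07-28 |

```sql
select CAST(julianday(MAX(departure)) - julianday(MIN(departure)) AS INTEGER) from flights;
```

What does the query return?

563

MIN = 2043-02-23, MAX = 2044-09-08.
5 days remain in February 2043 after the 23rd (28 − 23).
Full months from March 2043 through August 2044 contribute their day counts.
Then 8 days into September 2044.
Total: 5 + 31 + 30 + 31 + 30 + 31 + 31 + 30 + 31 + 30 + 31 + 31 + 29 + 31 + 30 + 31 + 30 + 31 + 31 + 8 = 563.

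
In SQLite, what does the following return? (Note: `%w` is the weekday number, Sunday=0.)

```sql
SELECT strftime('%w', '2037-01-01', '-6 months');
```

First apply '-6 months': 2037-01-01 → 2036-07-01.
2036-07-01 is a Tuesday; with Sunday=0 that is 2.

2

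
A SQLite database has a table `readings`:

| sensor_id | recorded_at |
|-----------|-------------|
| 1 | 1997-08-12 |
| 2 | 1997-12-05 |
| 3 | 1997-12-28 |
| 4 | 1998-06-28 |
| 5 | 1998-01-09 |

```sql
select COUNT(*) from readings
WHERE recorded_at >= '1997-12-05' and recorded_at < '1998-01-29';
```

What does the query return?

Rows in [1997-12-05, 1998-01-29): 1997-12-05, 1997-12-28, 1998-01-09 → 3 rows.

3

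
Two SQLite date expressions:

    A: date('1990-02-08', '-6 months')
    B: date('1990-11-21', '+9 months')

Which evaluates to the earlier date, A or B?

A = 1989-08-08.
B = 1991-08-21.
A is earlier.

A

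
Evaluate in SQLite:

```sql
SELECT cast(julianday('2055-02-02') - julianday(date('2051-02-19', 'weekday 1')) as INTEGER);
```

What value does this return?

`weekday 1` advances to the next Monday; 2051-02-19 is a Sunday, so it moves forward to 2051-02-20.
8 days remain in February 2051 after the 20th (28 − 20).
Full months from March 2051 through January 2055 contribute their day counts.
Then 2 days into February 2055.
Total: 8 + 31 + 30 + 31 + 30 + 31 + 31 + 30 + 31 + 30 + 31 + 31 + 29 + 31 + 30 + 31 + 30 + 31 + 31 + 30 + 31 + 30 + 31 + 31 + 28 + 31 + 30 + 31 + 30 + 31 + 31 + 30 + 31 + 30 + 31 + 31 + 28 + 31 + 30 + 31 + 30 + 31 + 31 + 30 + 31 + 30 + 31 + 31 + 2 = 1443.

1443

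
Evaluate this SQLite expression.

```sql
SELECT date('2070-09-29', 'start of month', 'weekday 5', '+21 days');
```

2070-09-26

`start of month` rewinds 2070-09-29 to 2070-09-01.
`weekday 5` advances to the next Friday; 2070-09-01 is a Monday, so it moves forward to 2070-09-05.
Advancing 21 more days within September lands on 2070-09-26.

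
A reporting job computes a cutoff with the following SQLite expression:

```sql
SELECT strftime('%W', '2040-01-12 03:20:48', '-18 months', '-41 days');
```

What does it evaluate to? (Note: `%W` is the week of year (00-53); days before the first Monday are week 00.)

First apply '-18 months', '-41 days': 2040-01-12 03:20:48 → 2038-06-01 03:20:48.
2038-06-01 is a Tuesday. SQLite's %W counts Mondays since the year started; the result is 22.

22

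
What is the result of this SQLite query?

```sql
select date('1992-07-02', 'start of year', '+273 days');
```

1992-09-30

`start of year` rewinds 1992-07-02 to 1992-01-01.
Applying '+273 days' to 1992-01-01: counting 273 days forward gives 1992-09-30.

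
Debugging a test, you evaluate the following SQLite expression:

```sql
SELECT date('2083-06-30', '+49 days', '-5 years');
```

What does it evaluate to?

2078-08-18

Applying '+49 days' to 2083-06-30: counting 49 days forward gives 2083-08-18.
Adding -5 years to 2083-08-18 gives 2078-08-18.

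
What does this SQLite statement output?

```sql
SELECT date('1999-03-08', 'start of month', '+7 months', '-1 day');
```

1999-09-30

`start of month` rewinds 1999-03-08 to 1999-03-01.
Adding +7 months to 1999-03-01 gives 1999-10-01.
Going back 1 day from 1999-10-01 reaches 1999-09-30 (last day of September, 30 days).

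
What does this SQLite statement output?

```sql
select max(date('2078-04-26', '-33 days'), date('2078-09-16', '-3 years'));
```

date('2078-04-26', '-33 days') → 2078-03-24.
date('2078-09-16', '-3 years') → 2075-09-16.
Later of the two is 2078-03-24.

2078-03-24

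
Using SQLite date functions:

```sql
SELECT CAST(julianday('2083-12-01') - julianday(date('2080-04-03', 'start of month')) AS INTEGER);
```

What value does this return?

`start of month` rewinds 2080-04-03 to 2080-04-01.
29 days remain in April 2080 after the 1st (30 − 1).
Full months from May 2080 through November 2083 contribute their day counts.
Then 1 day into December 2083.
Total: 29 + 31 + 30 + 31 + 31 + 30 + 31 + 30 + 31 + 31 + 28 + 31 + 30 + 31 + 30 + 31 + 31 + 30 + 31 + 30 + 31 + 31 + 28 + 31 + 30 + 31 + 30 + 31 + 31 + 30 + 31 + 30 + 31 + 31 + 28 + 31 + 30 + 31 + 30 + 31 + 31 + 30 + 31 + 30 + 1 = 1339.

1339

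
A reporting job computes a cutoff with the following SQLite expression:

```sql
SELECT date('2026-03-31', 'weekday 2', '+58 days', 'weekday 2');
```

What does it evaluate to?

`weekday 2` advances to the next Tuesday; 2026-03-31 is already a Tuesday, so it stays at 2026-03-31.
Applying '+58 days' to 2026-03-31: counting 58 days forward gives 2026-05-28.
`weekday 2` advances to the next Tuesday; 2026-05-28 is a Thursday, so it moves forward to 2026-06-02.

2026-06-02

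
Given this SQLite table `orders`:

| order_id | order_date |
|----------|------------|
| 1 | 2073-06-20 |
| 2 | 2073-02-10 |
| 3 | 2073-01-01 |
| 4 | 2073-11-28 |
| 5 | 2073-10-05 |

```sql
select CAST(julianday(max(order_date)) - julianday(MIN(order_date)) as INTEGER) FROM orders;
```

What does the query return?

331

MIN = 2073-01-01, MAX = 2073-11-28.
30 days remain in January 2073 after the 1st (31 − 1).
Full months from February 2073 through October 2073 contribute their day counts.
Then 28 days into November 2073.
Total: 30 + 28 + 31 + 30 + 31 + 30 + 31 + 31 + 30 + 31 + 28 = 331.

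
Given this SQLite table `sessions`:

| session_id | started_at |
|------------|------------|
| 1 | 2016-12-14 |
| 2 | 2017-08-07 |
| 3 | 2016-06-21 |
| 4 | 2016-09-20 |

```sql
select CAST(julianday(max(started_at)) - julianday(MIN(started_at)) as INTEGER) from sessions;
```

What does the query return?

412

MIN = 2016-06-21, MAX = 2017-08-07.
9 days remain in June 2016 after the 21st (30 − 21).
Full months from July 2016 through July 2017 contribute their day counts.
Then 7 days into August 2017.
Total: 9 + 31 + 31 + 30 + 31 + 30 + 31 + 31 + 28 + 31 + 30 + 31 + 30 + 31 + 7 = 412.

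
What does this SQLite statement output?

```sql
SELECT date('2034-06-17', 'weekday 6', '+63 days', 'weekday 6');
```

`weekday 6` advances to the next Saturday; 2034-06-17 is already a Saturday, so it stays at 2034-06-17.
Applying '+63 days' to 2034-06-17: counting 63 days forward gives 2034-08-19.
`weekday 6` advances to the next Saturday; 2034-08-19 is already a Saturday, so it stays at 2034-08-19.

2034-08-19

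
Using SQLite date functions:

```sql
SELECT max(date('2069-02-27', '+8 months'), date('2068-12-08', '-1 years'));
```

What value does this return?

date('2069-02-27', '+8 months') → 2069-10-27.
date('2068-12-08', '-1 years') → 2067-12-08.
Later of the two is 2069-10-27.

2069-10-27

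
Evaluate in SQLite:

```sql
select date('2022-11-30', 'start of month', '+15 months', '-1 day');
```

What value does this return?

2024-01-31

`start of month` rewinds 2022-11-30 to 2022-11-01.
Adding +15 months to 2022-11-01 gives 2024-02-01.
Going back 1 day from 2024-02-01 reaches 2024-01-31 (last day of January, 31 days).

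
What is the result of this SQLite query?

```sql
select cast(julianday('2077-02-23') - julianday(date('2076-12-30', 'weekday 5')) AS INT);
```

`weekday 5` advances to the next Friday; 2076-12-30 is a Wednesday, so it moves forward to 2077-01-01.
30 days remain in January 2077 after the 1st (31 − 1).
Then 23 days into February 2077.
Total: 30 + 23 = 53.

53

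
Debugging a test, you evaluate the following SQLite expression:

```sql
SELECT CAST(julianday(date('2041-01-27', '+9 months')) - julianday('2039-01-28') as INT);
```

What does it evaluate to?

Adding +9 months to 2041-01-27 gives 2041-10-27.
3 days remain in January 2039 after the 28th (31 − 28).
Full months from February 2039 through September 2041 contribute their day counts.
Then 27 days into October 2041.
Total: 3 + 28 + 31 + 30 + 31 + 30 + 31 + 31 + 30 + 31 + 30 + 31 + 31 + 29 + 31 + 30 + 31 + 30 + 31 + 31 + 30 + 31 + 30 + 31 + 31 + 28 + 31 + 30 + 31 + 30 + 31 + 31 + 30 + 27 = 1003.

1003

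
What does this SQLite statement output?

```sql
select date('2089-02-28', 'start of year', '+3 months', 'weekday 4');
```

`start of year` rewinds 2089-02-28 to 2089-01-01.
Adding +3 months to 2089-01-01 gives 2089-04-01.
`weekday 4` advances to the next Thursday; 2089-04-01 is a Friday, so it moves forward to 2089-04-07.

2089-04-07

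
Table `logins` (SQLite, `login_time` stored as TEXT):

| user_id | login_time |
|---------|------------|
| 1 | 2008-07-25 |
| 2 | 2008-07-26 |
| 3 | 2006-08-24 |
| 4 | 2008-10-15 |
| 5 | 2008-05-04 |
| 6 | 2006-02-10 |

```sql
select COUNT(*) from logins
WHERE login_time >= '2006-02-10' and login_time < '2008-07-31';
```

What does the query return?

5

Rows in [2006-02-10, 2008-07-31): 2008-07-25, 2008-07-26, 2006-08-24, 2008-05-04, 2006-02-10 → 5 rows.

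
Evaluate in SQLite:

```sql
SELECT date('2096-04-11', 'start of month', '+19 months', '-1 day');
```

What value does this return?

`start of month` rewinds 2096-04-11 to 2096-04-01.
Adding +19 months to 2096-04-01 gives 2097-11-01.
Going back 1 day from 2097-11-01 reaches 2097-10-31 (last day of October, 31 days).

2097-10-31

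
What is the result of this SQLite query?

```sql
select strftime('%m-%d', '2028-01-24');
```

01-24

`%m-%d` extracts the month-day: 01-24.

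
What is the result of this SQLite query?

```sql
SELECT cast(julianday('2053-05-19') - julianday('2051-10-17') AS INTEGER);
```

14 days remain in October 2051 after the 17th (31 − 17).
Full months from November 2051 through April 2053 contribute their day counts.
Then 19 days into May 2053.
Total: 14 + 30 + 31 + 31 + 29 + 31 + 30 + 31 + 30 + 31 + 31 + 30 + 31 + 30 + 31 + 31 + 28 + 31 + 30 + 19 = 580.

580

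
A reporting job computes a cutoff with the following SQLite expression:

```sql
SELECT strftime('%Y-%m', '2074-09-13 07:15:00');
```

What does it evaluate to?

`%Y-%m` extracts the year-month: 2074-09.

2074-09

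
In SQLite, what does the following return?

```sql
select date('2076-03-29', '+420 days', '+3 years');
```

2080-05-23

Applying '+420 days' to 2076-03-29: counting 420 days forward gives 2077-05-23.
Adding +3 years to 2077-05-23 gives 2080-05-23.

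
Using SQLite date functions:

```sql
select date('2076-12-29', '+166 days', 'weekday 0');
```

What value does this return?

2077-06-13

Applying '+166 days' to 2076-12-29: counting 166 days forward gives 2077-06-13.
`weekday 0` advances to the next Sunday; 2077-06-13 is already a Sunday, so it stays at 2077-06-13.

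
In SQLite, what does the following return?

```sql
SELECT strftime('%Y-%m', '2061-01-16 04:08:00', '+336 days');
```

2061-12

First apply '+336 days': 2061-01-16 04:08:00 → 2061-12-18 04:08:00.
`%Y-%m` extracts the year-month: 2061-12.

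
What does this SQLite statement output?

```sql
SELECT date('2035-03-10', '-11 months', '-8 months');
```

2033-08-10

Adding -11 months to 2035-03-10 gives 2034-04-10.
Adding -8 months to 2034-04-10 gives 2033-08-10.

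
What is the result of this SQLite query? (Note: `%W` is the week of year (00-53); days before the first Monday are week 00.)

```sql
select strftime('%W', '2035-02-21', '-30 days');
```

04

First apply '-30 days': 2035-02-21 → 2035-01-22.
2035-01-22 is a Monday. SQLite's %W counts Mondays since the year started; the result is 04.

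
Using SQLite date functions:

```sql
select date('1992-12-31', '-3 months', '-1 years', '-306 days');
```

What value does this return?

1990-11-29

Adding -3 months to 1992-12-31 targets 1992-09-31. September 1992 has only 30 days, so SQLite normalizes the 1-day overflow forward to 1992-10-01.
Adding -1 year to 1992-10-01 gives 1991-10-01.
Applying '-306 days' to 1991-10-01: counting 306 days back gives 1990-11-29.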